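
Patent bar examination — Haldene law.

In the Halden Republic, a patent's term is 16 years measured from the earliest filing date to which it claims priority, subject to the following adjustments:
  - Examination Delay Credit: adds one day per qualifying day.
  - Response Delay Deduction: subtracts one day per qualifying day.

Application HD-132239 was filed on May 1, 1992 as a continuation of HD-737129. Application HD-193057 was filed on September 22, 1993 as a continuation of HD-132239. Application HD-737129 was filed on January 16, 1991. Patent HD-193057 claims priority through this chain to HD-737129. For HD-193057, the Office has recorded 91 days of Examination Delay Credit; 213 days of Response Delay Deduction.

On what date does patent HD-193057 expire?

2006-09-16

Earliest priority filing: 16 January 1991.
Base term: 16 January 1991 + 16 years → 16 January 2007.
Examination Delay Credit: +91 days → 17 April 2007.
Response Delay Deduction: −213 days → 16 September 2006.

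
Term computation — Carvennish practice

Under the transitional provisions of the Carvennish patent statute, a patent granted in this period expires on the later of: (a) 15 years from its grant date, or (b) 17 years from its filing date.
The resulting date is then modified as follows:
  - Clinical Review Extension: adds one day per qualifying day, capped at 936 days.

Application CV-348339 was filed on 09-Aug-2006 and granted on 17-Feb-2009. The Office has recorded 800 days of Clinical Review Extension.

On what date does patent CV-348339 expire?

April 27, 2026

(a) grant + 15 years → 17 February 2024.
(b) filing + 17 years → 9 August 2023.
Later of the two: 17 February 2024.
Clinical Review Extension: 800 days (within the 936-day cap) → +800 days → 27 April 2026.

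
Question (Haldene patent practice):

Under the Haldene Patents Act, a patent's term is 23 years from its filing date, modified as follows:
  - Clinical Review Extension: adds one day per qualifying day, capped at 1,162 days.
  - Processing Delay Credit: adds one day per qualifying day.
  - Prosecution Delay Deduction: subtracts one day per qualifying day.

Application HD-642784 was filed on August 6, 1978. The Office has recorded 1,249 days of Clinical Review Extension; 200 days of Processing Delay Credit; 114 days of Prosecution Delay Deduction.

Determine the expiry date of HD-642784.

Base term: filing date + 23 years → 6 August 2001.
Clinical Review Extension: 1249 days claimed exceeds the 1162-day cap, so +1162 days → 11 October 2004.
Processing Delay Credit: +200 days → 29 April 2005.
Prosecution Delay Deduction: −114 days → 5 January 2005.

2005-01-05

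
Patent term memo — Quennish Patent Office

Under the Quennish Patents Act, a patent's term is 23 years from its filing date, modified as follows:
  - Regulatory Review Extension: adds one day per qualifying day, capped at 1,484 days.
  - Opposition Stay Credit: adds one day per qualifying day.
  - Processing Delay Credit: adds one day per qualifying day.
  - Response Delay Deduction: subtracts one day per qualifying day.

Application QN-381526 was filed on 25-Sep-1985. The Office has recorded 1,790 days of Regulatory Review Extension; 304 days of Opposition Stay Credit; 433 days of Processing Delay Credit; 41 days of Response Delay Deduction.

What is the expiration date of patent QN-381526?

Base term: filing date + 23 years → 25 September 2008.
Regulatory Review Extension: 1790 days claimed exceeds the 1484-day cap, so +1484 days → 18 October 2012.
Opposition Stay Credit: +304 days → 18 August 2013.
Processing Delay Credit: +433 days → 25 October 2014.
Response Delay Deduction: −41 days → 14 September 2014.

September 14, 2014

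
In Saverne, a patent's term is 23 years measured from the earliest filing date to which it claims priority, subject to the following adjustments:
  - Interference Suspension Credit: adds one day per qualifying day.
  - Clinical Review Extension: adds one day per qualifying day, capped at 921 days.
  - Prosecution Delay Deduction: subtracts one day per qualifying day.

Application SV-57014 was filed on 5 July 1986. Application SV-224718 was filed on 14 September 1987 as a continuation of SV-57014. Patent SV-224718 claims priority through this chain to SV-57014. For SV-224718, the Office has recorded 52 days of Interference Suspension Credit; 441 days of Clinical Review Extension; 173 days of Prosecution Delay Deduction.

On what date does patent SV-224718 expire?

Earliest priority filing: 5 July 1986.
Base term: 5 July 1986 + 23 years → 5 July 2009.
Interference Suspension Credit: +52 days → 26 August 2009.
Clinical Review Extension: 441 days (within the 921-day cap) → +441 days → 10 November 2010.
Prosecution Delay Deduction: −173 days → 21 May 2010.

May 21, 2010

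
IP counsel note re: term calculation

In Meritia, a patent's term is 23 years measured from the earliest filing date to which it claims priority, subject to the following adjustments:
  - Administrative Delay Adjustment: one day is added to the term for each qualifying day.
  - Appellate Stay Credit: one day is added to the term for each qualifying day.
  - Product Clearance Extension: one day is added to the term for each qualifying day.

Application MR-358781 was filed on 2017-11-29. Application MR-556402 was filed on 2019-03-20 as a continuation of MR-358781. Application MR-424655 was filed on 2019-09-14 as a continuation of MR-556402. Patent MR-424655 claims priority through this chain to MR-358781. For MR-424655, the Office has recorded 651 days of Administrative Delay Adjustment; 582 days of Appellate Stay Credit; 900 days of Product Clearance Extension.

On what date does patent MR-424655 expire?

October 2, 2046

Earliest priority filing: 29 November 2017.
Base term: 29 November 2017 + 23 years → 29 November 2040.
Administrative Delay Adjustment: +651 days → 11 September 2042.
Appellate Stay Credit: +582 days → 15 April 2044.
Product Clearance Extension: +900 days → 2 October 2046.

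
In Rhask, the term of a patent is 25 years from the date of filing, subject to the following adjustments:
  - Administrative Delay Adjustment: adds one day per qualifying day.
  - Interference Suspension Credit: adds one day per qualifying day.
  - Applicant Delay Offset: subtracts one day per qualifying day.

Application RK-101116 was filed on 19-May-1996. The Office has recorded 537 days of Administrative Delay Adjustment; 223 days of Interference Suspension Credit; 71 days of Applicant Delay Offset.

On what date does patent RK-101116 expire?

Base term: filing date + 25 years → 19 May 2021.
Administrative Delay Adjustment: +537 days → 7 November 2022.
Interference Suspension Credit: +223 days → 18 June 2023.
Applicant Delay Offset: −71 days → 8 April 2023.

April 8, 2023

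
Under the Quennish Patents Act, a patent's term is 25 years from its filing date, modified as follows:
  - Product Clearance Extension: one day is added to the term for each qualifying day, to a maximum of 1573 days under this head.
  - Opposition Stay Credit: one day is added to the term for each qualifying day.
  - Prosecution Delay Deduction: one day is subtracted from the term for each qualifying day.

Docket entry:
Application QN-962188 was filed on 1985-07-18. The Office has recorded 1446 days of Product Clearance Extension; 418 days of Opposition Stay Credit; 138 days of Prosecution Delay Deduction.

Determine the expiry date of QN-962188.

Base term: filing date + 25 years → 18 July 2010.
Product Clearance Extension: 1446 days (within the 1573-day cap) → +1446 days → 3 July 2014.
Opposition Stay Credit: +418 days → 25 August 2015.
Prosecution Delay Deduction: −138 days → 9 April 2015.

April 9, 2015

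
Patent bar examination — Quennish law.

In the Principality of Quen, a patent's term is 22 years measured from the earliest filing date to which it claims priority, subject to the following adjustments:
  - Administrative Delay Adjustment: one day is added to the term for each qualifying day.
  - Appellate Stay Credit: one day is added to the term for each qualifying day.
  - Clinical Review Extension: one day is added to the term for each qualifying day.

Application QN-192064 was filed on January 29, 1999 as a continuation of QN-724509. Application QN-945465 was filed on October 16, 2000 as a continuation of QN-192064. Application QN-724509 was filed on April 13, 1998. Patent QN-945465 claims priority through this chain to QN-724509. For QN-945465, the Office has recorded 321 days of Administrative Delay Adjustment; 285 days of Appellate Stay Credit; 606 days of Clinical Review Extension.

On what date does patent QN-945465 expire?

Earliest priority filing: 13 April 1998.
Base term: 13 April 1998 + 22 years → 13 April 2020.
Administrative Delay Adjustment: +321 days → 28 February 2021.
Appellate Stay Credit: +285 days → 10 December 2021.
Clinical Review Extension: +606 days → 8 August 2023.

2023-08-08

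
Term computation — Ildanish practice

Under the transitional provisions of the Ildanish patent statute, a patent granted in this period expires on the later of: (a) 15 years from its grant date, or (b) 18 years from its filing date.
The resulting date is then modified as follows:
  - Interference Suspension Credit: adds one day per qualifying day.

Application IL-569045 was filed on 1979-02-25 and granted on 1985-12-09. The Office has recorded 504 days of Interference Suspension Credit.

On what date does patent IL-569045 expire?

(a) grant + 15 years → 9 December 2000.
(b) filing + 18 years → 25 February 1997.
Later of the two: 9 December 2000.
Interference Suspension Credit: +504 days → 27 April 2002.

April 27, 2002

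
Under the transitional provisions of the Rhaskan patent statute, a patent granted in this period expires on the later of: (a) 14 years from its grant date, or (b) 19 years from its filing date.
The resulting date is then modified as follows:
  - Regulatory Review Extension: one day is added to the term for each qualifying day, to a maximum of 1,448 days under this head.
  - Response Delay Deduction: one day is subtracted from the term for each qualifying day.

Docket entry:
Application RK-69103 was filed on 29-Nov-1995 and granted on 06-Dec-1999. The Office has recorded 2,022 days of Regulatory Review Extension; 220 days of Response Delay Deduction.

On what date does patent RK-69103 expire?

(a) grant + 14 years → 6 December 2013.
(b) filing + 19 years → 29 November 2014.
Later of the two: 29 November 2014.
Regulatory Review Extension: 2022 days claimed exceeds the 1448-day cap, so +1448 days → 16 November 2018.
Response Delay Deduction: −220 days → 10 April 2018.

2018-04-10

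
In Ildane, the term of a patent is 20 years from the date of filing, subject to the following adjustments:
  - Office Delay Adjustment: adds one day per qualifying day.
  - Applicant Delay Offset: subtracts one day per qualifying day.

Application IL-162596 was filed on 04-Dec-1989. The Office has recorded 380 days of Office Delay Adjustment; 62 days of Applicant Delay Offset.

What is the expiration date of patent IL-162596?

2010-10-18

Base term: filing date + 20 years → 4 December 2009.
Office Delay Adjustment: +380 days → 19 December 2010.
Applicant Delay Offset: −62 days → 18 October 2010.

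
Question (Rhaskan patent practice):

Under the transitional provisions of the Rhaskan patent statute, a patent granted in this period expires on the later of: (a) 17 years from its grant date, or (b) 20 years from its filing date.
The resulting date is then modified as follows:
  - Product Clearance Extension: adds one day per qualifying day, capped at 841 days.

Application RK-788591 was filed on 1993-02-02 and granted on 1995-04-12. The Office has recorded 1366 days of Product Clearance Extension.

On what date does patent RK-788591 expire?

2015-05-24

(a) grant + 17 years → 12 April 2012.
(b) filing + 20 years → 2 February 2013.
Later of the two: 2 February 2013.
Product Clearance Extension: 1366 days claimed exceeds the 841-day cap, so +841 days → 24 May 2015.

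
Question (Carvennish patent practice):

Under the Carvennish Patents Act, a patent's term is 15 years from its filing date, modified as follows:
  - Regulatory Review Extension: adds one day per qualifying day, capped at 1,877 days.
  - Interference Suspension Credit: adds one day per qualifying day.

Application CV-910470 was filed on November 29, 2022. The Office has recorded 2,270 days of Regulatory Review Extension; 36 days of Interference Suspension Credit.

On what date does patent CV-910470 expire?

2043-02-24

Base term: filing date + 15 years → 29 November 2037.
Regulatory Review Extension: 2270 days claimed exceeds the 1877-day cap, so +1877 days → 19 January 2043.
Interference Suspension Credit: +36 days → 24 February 2043.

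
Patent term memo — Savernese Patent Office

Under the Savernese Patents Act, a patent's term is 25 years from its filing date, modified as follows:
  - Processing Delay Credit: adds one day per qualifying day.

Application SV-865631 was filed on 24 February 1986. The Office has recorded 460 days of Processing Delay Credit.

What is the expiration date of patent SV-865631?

Base term: filing date + 25 years → 24 February 2011.
Processing Delay Credit: +460 days → 29 May 2012.

May 29, 2012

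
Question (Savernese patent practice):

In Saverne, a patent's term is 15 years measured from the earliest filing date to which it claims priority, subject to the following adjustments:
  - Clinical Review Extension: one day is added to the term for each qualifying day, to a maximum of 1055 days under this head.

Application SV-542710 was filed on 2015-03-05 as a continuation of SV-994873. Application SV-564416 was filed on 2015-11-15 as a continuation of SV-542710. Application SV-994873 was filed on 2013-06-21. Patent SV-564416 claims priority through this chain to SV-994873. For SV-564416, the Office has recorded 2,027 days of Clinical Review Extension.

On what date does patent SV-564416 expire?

Earliest priority filing: 21 June 2013.
Base term: 21 June 2013 + 15 years → 21 June 2028.
Clinical Review Extension: 2027 days claimed exceeds the 1055-day cap, so +1055 days → 12 May 2031.

2031-05-12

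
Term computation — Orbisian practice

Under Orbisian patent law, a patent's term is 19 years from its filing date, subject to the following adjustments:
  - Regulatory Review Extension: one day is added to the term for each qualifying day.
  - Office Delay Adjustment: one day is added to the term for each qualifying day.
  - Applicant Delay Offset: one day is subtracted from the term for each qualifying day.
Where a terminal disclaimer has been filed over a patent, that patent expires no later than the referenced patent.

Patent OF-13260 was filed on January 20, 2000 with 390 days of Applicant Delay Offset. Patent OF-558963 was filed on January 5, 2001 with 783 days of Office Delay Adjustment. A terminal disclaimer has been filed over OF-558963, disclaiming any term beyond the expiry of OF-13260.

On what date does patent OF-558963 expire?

Natural term of OF-558963:
  Base: filing + 19 years → 5 January 2020.
  Office Delay Adjustment: +783 days → 26 February 2022.
Expiry of referenced patent OF-13260:
  Base: filing + 19 years → 20 January 2019.
  Applicant Delay Offset: −390 days → 26 December 2017.
Terminal disclaimer: OF-558963 expires on the earlier of 26 February 2022 and 26 December 2017.

December 26, 2017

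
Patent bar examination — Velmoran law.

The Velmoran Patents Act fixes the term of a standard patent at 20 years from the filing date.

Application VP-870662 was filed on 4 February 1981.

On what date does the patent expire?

February 4, 2001

Filing date + 20 years → 4 February 2001.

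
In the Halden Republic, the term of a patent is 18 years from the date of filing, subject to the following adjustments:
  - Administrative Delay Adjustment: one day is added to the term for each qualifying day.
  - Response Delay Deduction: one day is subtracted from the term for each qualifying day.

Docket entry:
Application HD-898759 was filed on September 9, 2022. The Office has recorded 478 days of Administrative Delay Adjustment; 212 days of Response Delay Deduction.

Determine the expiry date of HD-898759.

June 2, 2041

Base term: filing date + 18 years → 9 September 2040.
Administrative Delay Adjustment: +478 days → 31 December 2041.
Response Delay Deduction: −212 days → 2 June 2041.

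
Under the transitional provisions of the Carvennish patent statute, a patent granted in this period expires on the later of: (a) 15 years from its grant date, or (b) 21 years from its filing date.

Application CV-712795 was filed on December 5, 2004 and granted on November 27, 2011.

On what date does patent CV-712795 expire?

(a) grant + 15 years → 27 November 2026.
(b) filing + 21 years → 5 December 2025.
Later of the two: 27 November 2026.

November 27, 2026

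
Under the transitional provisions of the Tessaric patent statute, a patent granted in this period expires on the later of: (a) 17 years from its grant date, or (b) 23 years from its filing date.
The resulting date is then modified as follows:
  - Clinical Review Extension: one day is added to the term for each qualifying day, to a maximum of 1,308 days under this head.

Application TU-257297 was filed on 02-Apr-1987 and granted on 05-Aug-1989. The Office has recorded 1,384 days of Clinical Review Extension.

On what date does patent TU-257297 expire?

(a) grant + 17 years → 5 August 2006.
(b) filing + 23 years → 2 April 2010.
Later of the two: 2 April 2010.
Clinical Review Extension: 1384 days claimed exceeds the 1308-day cap, so +1308 days → 31 October 2013.

2013-10-31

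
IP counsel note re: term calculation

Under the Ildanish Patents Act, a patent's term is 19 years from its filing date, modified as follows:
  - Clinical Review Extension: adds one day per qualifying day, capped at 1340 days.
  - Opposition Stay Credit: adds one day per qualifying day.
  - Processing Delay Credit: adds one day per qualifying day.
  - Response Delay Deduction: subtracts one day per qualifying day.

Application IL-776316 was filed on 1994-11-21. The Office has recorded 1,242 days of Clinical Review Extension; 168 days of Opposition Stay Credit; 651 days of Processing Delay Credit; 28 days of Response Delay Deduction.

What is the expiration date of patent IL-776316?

Base term: filing date + 19 years → 21 November 2013.
Clinical Review Extension: 1242 days (within the 1340-day cap) → +1242 days → 16 April 2017.
Opposition Stay Credit: +168 days → 1 October 2017.
Processing Delay Credit: +651 days → 14 July 2019.
Response Delay Deduction: −28 days → 16 June 2019.

June 16, 2019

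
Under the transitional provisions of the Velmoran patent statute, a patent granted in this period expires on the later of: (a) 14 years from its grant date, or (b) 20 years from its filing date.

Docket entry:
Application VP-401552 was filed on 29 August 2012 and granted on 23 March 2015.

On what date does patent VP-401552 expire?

(a) grant + 14 years → 23 March 2029.
(b) filing + 20 years → 29 August 2032.
Later of the two: 29 August 2032.

August 29, 2032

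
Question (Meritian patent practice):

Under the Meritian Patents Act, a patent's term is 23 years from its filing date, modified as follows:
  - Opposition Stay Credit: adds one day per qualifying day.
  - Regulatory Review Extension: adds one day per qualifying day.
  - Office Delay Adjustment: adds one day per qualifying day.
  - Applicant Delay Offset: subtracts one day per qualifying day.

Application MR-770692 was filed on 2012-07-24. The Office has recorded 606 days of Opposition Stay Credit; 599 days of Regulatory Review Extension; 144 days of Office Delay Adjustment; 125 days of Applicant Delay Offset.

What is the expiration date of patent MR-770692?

Base term: filing date + 23 years → 24 July 2035.
Opposition Stay Credit: +606 days → 21 March 2037.
Regulatory Review Extension: +599 days → 10 November 2038.
Office Delay Adjustment: +144 days → 3 April 2039.
Applicant Delay Offset: −125 days → 29 November 2038.

November 29, 2038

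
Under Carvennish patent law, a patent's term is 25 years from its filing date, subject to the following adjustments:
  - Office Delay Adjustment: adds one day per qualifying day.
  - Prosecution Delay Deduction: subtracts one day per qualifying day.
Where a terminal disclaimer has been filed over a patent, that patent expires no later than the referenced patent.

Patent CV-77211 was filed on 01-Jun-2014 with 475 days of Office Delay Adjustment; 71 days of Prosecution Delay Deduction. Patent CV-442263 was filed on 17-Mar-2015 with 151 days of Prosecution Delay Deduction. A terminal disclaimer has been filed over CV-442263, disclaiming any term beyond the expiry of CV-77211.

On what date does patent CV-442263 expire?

2039-10-18

Natural term of CV-442263:
  Base: filing + 25 years → 17 March 2040.
  Prosecution Delay Deduction: −151 days → 18 October 2039.
Expiry of referenced patent CV-77211:
  Base: filing + 25 years → 1 June 2039.
  Office Delay Adjustment: +475 days → 18 September 2040.
  Prosecution Delay Deduction: −71 days → 9 July 2040.
Terminal disclaimer: CV-442263 expires on the earlier of 18 October 2039 and 9 July 2040.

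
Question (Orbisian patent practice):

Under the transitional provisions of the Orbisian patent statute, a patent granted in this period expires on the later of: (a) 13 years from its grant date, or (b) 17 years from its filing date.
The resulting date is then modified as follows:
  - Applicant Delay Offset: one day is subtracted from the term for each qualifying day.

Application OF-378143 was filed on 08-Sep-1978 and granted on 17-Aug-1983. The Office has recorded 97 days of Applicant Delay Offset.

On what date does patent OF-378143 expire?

May 12, 1996

(a) grant + 13 years → 17 August 1996.
(b) filing + 17 years → 8 September 1995.
Later of the two: 17 August 1996.
Applicant Delay Offset: −97 days → 12 May 1996.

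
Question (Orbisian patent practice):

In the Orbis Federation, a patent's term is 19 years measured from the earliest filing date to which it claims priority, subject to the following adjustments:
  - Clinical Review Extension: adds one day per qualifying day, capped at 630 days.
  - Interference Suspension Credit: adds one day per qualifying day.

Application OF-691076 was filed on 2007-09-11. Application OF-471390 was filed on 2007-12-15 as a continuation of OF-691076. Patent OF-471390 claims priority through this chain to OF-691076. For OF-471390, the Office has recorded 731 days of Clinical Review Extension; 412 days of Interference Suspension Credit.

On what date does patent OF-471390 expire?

2029-07-19

Earliest priority filing: 11 September 2007.
Base term: 11 September 2007 + 19 years → 11 September 2026.
Clinical Review Extension: 731 days claimed exceeds the 630-day cap, so +630 days → 2 June 2028.
Interference Suspension Credit: +412 days → 19 July 2029.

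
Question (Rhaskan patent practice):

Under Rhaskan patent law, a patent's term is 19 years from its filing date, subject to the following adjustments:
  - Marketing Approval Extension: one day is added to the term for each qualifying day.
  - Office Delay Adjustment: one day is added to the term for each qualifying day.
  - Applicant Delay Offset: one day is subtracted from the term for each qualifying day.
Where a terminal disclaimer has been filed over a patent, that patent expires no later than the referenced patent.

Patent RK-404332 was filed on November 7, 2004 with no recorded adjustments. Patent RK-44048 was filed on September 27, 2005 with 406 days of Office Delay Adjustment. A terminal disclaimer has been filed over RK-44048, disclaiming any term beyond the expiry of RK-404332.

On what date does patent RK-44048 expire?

2023-11-07

Natural term of RK-44048:
  Base: filing + 19 years → 27 September 2024.
  Office Delay Adjustment: +406 days → 7 November 2025.
Expiry of referenced patent RK-404332:
  Base: filing + 19 years → 7 November 2023.
Terminal disclaimer: RK-44048 expires on the earlier of 7 November 2025 and 7 November 2023.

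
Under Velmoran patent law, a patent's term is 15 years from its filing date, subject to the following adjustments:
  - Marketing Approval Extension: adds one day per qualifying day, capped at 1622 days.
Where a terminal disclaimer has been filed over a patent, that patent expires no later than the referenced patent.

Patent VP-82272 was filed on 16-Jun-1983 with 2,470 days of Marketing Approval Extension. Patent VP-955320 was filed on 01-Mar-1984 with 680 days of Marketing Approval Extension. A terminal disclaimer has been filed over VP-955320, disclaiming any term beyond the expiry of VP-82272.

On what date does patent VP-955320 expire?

January 9, 2001

Natural term of VP-955320:
  Base: filing + 15 years → 1 March 1999.
  Marketing Approval Extension: 680 days (within the 1622-day cap) → +680 days → 9 January 2001.
Expiry of referenced patent VP-82272:
  Base: filing + 15 years → 16 June 1998.
  Marketing Approval Extension: 2470 days claimed exceeds the 1622-day cap, so +1622 days → 24 November 2002.
Terminal disclaimer: VP-955320 expires on the earlier of 9 January 2001 and 24 November 2002.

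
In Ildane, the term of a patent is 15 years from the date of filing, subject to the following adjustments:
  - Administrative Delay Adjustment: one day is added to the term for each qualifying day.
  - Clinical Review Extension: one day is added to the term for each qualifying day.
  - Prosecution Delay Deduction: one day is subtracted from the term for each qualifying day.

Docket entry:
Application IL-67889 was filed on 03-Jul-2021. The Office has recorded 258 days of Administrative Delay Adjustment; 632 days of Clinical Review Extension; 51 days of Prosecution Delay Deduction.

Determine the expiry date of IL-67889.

Base term: filing date + 15 years → 3 July 2036.
Administrative Delay Adjustment: +258 days → 18 March 2037.
Clinical Review Extension: +632 days → 10 December 2038.
Prosecution Delay Deduction: −51 days → 20 October 2038.

2038-10-20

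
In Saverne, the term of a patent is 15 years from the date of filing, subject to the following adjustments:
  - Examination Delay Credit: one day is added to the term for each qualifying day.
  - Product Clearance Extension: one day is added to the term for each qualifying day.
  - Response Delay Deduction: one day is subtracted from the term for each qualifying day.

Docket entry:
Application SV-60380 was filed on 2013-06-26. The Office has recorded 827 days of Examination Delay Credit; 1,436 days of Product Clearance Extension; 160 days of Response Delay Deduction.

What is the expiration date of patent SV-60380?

Base term: filing date + 15 years → 26 June 2028.
Examination Delay Credit: +827 days → 1 October 2030.
Product Clearance Extension: +1436 days → 6 September 2034.
Response Delay Deduction: −160 days → 30 March 2034.

March 30, 2034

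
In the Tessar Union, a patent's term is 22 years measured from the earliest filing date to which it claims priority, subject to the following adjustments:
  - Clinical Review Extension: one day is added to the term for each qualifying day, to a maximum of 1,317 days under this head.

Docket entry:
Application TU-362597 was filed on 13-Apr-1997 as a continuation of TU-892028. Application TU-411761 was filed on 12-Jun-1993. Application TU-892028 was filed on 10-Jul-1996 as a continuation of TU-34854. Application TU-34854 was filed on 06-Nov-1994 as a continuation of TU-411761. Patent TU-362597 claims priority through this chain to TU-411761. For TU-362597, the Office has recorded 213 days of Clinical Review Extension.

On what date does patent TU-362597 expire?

Earliest priority filing: 12 June 1993.
Base term: 12 June 1993 + 22 years → 12 June 2015.
Clinical Review Extension: 213 days (within the 1317-day cap) → +213 days → 11 January 2016.

January 11, 2016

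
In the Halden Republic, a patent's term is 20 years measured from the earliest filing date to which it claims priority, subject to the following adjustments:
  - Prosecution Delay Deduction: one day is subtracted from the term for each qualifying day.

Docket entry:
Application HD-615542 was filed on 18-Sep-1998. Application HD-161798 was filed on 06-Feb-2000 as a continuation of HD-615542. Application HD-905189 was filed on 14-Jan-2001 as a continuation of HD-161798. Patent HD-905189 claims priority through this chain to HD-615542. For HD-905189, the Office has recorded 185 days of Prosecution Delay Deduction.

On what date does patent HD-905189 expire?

Earliest priority filing: 18 September 1998.
Base term: 18 September 1998 + 20 years → 18 September 2018.
Prosecution Delay Deduction: −185 days → 17 March 2018.

2018-03-17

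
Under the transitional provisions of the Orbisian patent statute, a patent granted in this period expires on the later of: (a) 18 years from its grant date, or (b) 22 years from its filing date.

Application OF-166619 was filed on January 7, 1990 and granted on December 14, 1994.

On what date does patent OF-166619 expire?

December 14, 2012

(a) grant + 18 years → 14 December 2012.
(b) filing + 22 years → 7 January 2012.
Later of the two: 14 December 2012.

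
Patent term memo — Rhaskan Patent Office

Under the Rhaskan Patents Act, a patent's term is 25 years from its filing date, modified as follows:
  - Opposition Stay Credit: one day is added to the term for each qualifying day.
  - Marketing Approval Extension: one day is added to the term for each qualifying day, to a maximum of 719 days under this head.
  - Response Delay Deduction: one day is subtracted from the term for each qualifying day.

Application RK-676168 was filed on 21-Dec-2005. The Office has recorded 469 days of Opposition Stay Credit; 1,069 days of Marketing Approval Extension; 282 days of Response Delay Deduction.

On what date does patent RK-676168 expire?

Base term: filing date + 25 years → 21 December 2030.
Opposition Stay Credit: +469 days → 3 April 2032.
Marketing Approval Extension: 1069 days claimed exceeds the 719-day cap, so +719 days → 23 March 2034.
Response Delay Deduction: −282 days → 14 June 2033.

2033-06-14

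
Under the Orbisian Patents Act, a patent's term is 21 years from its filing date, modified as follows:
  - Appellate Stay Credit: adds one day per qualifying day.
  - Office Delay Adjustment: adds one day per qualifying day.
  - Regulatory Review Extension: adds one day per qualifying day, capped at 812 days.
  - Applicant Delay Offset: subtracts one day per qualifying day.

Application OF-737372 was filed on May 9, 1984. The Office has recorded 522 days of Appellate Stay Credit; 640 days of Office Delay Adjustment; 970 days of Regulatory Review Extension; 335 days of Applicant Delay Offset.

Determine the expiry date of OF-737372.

November 3, 2009

Base term: filing date + 21 years → 9 May 2005.
Appellate Stay Credit: +522 days → 13 October 2006.
Office Delay Adjustment: +640 days → 14 July 2008.
Regulatory Review Extension: 970 days claimed exceeds the 812-day cap, so +812 days → 4 October 2010.
Applicant Delay Offset: −335 days → 3 November 2009.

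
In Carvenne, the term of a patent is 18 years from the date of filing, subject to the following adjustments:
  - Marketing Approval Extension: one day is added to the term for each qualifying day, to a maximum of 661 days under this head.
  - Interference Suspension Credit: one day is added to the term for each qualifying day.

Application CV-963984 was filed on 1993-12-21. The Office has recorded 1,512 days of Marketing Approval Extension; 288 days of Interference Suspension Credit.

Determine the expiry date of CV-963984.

2014-07-27

Base term: filing date + 18 years → 21 December 2011.
Marketing Approval Extension: 1512 days claimed exceeds the 661-day cap, so +661 days → 12 October 2013.
Interference Suspension Credit: +288 days → 27 July 2014.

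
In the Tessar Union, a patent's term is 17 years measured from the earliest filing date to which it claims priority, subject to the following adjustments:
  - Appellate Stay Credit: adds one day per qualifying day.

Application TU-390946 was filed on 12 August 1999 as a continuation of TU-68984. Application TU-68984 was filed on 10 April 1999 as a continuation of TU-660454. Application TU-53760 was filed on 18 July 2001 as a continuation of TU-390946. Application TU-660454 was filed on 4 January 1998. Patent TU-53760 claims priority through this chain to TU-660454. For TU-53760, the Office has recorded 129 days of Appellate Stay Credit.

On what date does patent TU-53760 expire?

Earliest priority filing: 4 January 1998.
Base term: 4 January 1998 + 17 years → 4 January 2015.
Appellate Stay Credit: +129 days → 13 May 2015.

2015-05-13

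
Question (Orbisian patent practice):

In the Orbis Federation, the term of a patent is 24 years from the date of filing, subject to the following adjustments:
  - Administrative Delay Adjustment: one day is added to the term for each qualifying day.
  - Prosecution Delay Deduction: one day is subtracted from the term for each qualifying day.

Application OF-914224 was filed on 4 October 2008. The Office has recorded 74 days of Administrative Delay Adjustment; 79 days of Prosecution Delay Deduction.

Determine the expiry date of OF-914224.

Base term: filing date + 24 years → 4 October 2032.
Administrative Delay Adjustment: +74 days → 17 December 2032.
Prosecution Delay Deduction: −79 days → 29 September 2032.

September 29, 2032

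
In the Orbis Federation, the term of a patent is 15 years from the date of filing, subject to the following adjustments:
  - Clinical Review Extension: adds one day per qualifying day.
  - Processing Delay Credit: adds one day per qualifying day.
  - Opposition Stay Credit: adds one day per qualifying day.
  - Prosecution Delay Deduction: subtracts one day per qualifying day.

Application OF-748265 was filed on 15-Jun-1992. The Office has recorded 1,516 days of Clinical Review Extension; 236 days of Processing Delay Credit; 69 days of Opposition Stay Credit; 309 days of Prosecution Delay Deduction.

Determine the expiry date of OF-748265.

Base term: filing date + 15 years → 15 June 2007.
Clinical Review Extension: +1516 days → 9 August 2011.
Processing Delay Credit: +236 days → 1 April 2012.
Opposition Stay Credit: +69 days → 9 June 2012.
Prosecution Delay Deduction: −309 days → 5 August 2011.

August 5, 2011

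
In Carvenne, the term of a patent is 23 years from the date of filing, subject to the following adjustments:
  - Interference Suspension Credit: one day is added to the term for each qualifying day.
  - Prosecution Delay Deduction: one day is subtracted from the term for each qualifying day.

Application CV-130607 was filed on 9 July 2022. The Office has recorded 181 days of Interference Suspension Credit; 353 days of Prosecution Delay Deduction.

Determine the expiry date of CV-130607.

Base term: filing date + 23 years → 9 July 2045.
Interference Suspension Credit: +181 days → 6 January 2046.
Prosecution Delay Deduction: −353 days → 18 January 2045.

2045-01-18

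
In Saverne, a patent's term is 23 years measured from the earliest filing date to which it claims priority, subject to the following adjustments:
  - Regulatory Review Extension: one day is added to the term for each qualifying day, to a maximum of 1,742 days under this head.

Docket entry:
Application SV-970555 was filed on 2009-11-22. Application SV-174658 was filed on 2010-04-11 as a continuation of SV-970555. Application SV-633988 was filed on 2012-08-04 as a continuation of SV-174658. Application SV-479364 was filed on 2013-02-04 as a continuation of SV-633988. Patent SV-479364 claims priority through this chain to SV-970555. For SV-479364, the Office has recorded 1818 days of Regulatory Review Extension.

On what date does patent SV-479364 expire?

2037-08-30

Earliest priority filing: 22 November 2009.
Base term: 22 November 2009 + 23 years → 22 November 2032.
Regulatory Review Extension: 1818 days claimed exceeds the 1742-day cap, so +1742 days → 30 August 2037.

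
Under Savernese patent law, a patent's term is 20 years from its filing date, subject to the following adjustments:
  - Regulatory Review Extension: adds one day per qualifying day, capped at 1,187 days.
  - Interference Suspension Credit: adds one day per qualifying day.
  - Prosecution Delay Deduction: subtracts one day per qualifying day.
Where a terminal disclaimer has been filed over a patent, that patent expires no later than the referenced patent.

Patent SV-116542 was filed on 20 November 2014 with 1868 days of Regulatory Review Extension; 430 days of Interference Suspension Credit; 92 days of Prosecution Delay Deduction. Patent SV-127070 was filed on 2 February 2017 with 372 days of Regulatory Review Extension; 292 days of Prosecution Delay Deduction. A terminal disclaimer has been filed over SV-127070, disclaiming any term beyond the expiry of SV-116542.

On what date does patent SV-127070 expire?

Natural term of SV-127070:
  Base: filing + 20 years → 2 February 2037.
  Regulatory Review Extension: 372 days (within the 1187-day cap) → +372 days → 9 February 2038.
  Prosecution Delay Deduction: −292 days → 23 April 2037.
Expiry of referenced patent SV-116542:
  Base: filing + 20 years → 20 November 2034.
  Regulatory Review Extension: 1868 days claimed exceeds the 1187-day cap, so +1187 days → 19 February 2038.
  Interference Suspension Credit: +430 days → 25 April 2039.
  Prosecution Delay Deduction: −92 days → 23 January 2039.
Terminal disclaimer: SV-127070 expires on the earlier of 23 April 2037 and 23 January 2039.

April 23, 2037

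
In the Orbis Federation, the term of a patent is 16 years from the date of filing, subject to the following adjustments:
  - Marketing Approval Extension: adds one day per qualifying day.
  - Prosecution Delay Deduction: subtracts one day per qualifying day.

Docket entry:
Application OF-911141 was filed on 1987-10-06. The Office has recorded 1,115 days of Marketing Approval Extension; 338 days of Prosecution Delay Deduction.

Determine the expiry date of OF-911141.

Base term: filing date + 16 years → 6 October 2003.
Marketing Approval Extension: +1115 days → 25 October 2006.
Prosecution Delay Deduction: −338 days → 21 November 2005.

2005-11-21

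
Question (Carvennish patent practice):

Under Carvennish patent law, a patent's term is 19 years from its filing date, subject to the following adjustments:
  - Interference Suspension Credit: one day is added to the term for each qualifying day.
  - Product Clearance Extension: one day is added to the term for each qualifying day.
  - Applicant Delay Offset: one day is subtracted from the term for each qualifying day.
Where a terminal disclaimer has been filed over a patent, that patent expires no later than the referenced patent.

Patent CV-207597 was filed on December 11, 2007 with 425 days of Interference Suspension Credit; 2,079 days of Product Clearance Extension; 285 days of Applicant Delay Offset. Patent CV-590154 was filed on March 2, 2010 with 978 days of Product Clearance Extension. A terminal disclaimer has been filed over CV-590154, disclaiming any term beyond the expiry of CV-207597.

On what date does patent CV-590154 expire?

November 5, 2031

Natural term of CV-590154:
  Base: filing + 19 years → 2 March 2029.
  Product Clearance Extension: +978 days → 5 November 2031.
Expiry of referenced patent CV-207597:
  Base: filing + 19 years → 11 December 2026.
  Interference Suspension Credit: +425 days → 9 February 2028.
  Product Clearance Extension: +2079 days → 19 October 2033.
  Applicant Delay Offset: −285 days → 7 January 2033.
Terminal disclaimer: CV-590154 expires on the earlier of 5 November 2031 and 7 January 2033.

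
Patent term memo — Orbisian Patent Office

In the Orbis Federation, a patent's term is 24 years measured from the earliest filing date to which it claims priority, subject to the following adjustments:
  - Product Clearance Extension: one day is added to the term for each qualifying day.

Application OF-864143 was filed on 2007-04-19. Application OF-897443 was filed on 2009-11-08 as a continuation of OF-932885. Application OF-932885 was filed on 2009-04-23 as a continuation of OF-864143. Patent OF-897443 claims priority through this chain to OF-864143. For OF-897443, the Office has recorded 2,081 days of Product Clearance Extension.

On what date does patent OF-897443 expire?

Earliest priority filing: 19 April 2007.
Base term: 19 April 2007 + 24 years → 19 April 2031.
Product Clearance Extension: +2081 days → 29 December 2036.

December 29, 2036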